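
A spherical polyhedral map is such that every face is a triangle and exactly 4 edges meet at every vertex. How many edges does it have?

Each face has 3 edges and each edge borders two faces, so 2E = 3F.
Each vertex has degree 4, so 4V = 2E and hence V = 3F/4.
Euler: V − E + F = 2 ⇒ (3F/4) − (3F/2) + F = 2.
Multiply by 8: (6 − 12 + 8)F = 16, i.e. 2F = 16.
So F = 8, E = 3·8/2 = 12, V = 3·8/4 = 6.

12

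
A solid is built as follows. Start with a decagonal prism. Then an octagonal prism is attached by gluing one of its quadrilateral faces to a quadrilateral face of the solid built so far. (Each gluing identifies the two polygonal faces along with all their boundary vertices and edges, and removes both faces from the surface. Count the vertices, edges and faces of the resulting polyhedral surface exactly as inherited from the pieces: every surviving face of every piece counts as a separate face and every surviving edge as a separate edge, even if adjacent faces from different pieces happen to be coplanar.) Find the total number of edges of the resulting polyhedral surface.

A decagonal prism: V=20, E=30, F=12.
Attach an octagonal prism (V=16, E=24, F=10) along a 4-gon: merge 4 vertices and 4 edges, delete both glued faces → V=32, E=50, F=20.
Check: V − E + F = 32 − 50 + 20 = 2.

50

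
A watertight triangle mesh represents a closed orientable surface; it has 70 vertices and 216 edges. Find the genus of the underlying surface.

2

Every face is a triangle and each edge borders two faces, so 3F = 2·216, giving F = 144.
χ = V − E + F = 70 − 216 + 144 = -2.
For a closed orientable surface χ = 2 − 2g, so g = (2 − (-2))/2 = 2.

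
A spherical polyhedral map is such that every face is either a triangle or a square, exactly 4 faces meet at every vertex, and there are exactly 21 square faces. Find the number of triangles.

Let x be the number of triangles; then F = 21 + x.
Edge–face incidences: 2E = 4·21 + 3·x = 84 + 3x.
Every vertex has degree 4, so 4V = 2E.
Euler: V − E + F = 2 ⇒ (2E)/4 − E + (21 + x) = 2.
Multiply by 8: 2·(2E) − 4·(2E) + 8·(21 + x) = 16, i.e. 168 + 8x − 2·(84 + 3x) = 16.
Collecting terms: 2x = 16, so x = 8.
Then 2E = 84 + 3·8 = 108, so E = 54, V = 2E/4 = 27, F = 21 + 8 = 29.

8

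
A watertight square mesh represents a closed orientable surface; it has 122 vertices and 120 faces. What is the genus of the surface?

Every face is a square, so 2E = 4·120 = 480, giving E = 240.
χ = V − E + F = 122 − 240 + 120 = 2.
For a closed orientable surface χ = 2 − 2g, so g = (2 − (2))/2 = 0.

0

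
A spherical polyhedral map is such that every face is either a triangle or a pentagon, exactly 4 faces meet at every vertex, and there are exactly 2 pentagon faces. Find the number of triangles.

10

Let x be the number of triangles; then F = 2 + x.
Edge–face incidences: 2E = 5·2 + 3·x = 10 + 3x.
Every vertex has degree 4, so 4V = 2E.
Euler: V − E + F = 2 ⇒ (2E)/4 − E + (2 + x) = 2.
Multiply by 8: 2·(2E) − 4·(2E) + 8·(2 + x) = 16, i.e. 16 + 8x − 2·(10 + 3x) = 16.
Collecting terms: 2x − 4 = 16, so 2x = 20, so x = 10.
Then 2E = 10 + 3·10 = 40, so E = 20, V = 2E/4 = 10, F = 2 + 10 = 12.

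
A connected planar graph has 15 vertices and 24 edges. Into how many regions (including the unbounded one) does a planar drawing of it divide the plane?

11

Euler's formula for a connected plane graph: V − E + F = 2, so F = 2 − 15 + 24 = 11.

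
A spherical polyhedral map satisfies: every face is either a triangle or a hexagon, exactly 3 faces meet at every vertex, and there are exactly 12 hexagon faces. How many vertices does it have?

Let x be the number of triangles; then F = 12 + x.
Edge–face incidences: 2E = 6·12 + 3·x = 72 + 3x.
Every vertex has degree 3, so 3V = 2E.
Euler: V − E + F = 2 ⇒ (2E)/3 − E + (12 + x) = 2.
Multiply by 6: 2·(2E) − 3·(2E) + 6·(12 + x) = 12, i.e. 72 + 6x − (72 + 3x) = 12.
Collecting terms: 3x = 12, so x = 4.
Then 2E = 72 + 3·4 = 84, so E = 42, V = 2E/3 = 28, F = 12 + 4 = 16.

28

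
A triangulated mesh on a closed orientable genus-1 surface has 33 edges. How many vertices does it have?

11

χ = 2 − 2·1 = 0, and every face is a triangle so 3F = 2E.
F = 2E/3 = 22. Then V = 0 + E − F = 0 + 33 − 22 = 11.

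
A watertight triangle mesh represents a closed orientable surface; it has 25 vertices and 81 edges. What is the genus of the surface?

2

Every face is a triangle and each edge borders two faces, so 3F = 2·81, giving F = 54.
χ = V − E + F = 25 − 81 + 54 = -2.
For a closed orientable surface χ = 2 − 2g, so g = (2 − (-2))/2 = 2.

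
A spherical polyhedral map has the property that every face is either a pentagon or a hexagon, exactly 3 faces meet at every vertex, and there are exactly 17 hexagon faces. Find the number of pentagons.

12

Let x be the number of pentagons; then F = 17 + x.
Edge–face incidences: 2E = 6·17 + 5·x = 102 + 5x.
Every vertex has degree 3, so 3V = 2E.
Euler: V − E + F = 2 ⇒ (2E)/3 − E + (17 + x) = 2.
Multiply by 6: 2·(2E) − 3·(2E) + 6·(17 + x) = 12, i.e. 102 + 6x − (102 + 5x) = 12.
Collecting terms: x = 12.
Then 2E = 102 + 5·12 = 162, so E = 81, V = 2E/3 = 54, F = 17 + 12 = 29.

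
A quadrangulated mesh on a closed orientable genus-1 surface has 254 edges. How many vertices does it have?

χ = 2 − 2·1 = 0, and every face is a square so 4F = 2E.
F = 2E/4 = 127. Then V = 0 + E − F = 0 + 254 − 127 = 127.

127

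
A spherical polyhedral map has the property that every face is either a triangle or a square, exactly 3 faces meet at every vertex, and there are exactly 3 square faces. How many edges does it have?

Let x be the number of triangles; then F = 3 + x.
Edge–face incidences: 2E = 4·3 + 3·x = 12 + 3x.
Every vertex has degree 3, so 3V = 2E.
Euler: V − E + F = 2 ⇒ (2E)/3 − E + (3 + x) = 2.
Multiply by 6: 2·(2E) − 3·(2E) + 6·(3 + x) = 12, i.e. 18 + 6x − (12 + 3x) = 12.
Collecting terms: 3x + 6 = 12, so 3x = 6, so x = 2.
Then 2E = 12 + 3·2 = 18, so E = 9, V = 2E/3 = 6, F = 3 + 2 = 5.

9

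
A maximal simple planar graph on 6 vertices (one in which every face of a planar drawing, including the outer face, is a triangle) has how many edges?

In a plane triangulation 3F = 2E and V − E + F = 2, so E = 3V − 6 = 3·6 − 6 = 12.

12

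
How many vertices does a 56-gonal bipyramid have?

A bipyramid over an n-gon has 2n triangular faces and n + 2 vertices: V = 56 + 2 = 58, E = 3·56 = 168, F = 2·56 = 112.
Check: V − E + F = 58 − 168 + 112 = 2.

58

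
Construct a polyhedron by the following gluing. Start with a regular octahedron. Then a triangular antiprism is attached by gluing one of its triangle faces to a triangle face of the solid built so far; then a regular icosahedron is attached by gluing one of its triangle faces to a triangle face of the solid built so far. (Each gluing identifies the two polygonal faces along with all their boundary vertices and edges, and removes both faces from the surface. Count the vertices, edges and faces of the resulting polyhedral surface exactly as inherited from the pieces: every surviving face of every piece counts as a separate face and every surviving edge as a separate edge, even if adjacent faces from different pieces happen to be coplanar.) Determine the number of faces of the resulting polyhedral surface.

32

A regular octahedron: V=6, E=12, F=8.
Attach a triangular antiprism (V=6, E=12, F=8) along a 3-gon: merge 3 vertices and 3 edges, delete both glued faces → V=9, E=21, F=14.
Attach a regular icosahedron (V=12, E=30, F=20) along a 3-gon: merge 3 vertices and 3 edges, delete both glued faces → V=18, E=48, F=32.
Check: V − E + F = 18 − 48 + 32 = 2.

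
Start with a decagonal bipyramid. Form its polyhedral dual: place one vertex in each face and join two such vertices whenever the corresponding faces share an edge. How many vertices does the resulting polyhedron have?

The base solid has V = 12, E = 30, F = 20.
The dual swaps V and F and preserves E: V′ = F = 20, E′ = E = 30, F′ = V = 12.

20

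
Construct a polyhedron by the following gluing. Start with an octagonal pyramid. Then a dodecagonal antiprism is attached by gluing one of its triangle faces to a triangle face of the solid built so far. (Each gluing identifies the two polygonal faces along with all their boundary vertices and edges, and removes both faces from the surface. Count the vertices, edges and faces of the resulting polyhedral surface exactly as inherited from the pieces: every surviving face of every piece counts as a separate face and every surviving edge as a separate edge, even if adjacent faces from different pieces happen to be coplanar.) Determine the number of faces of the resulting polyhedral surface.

33

An octagonal pyramid: V=9, E=16, F=9.
Attach a dodecagonal antiprism (V=24, E=48, F=26) along a 3-gon: merge 3 vertices and 3 edges, delete both glued faces → V=30, E=61, F=33.
Check: V − E + F = 30 − 61 + 33 = 2.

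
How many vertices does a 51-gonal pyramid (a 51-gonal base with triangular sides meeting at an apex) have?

52

A pyramid on an n-gon base has one n-gon and n triangles: V = 51 + 1 = 52, E = 2·51 = 102, F = 51 + 1 = 52.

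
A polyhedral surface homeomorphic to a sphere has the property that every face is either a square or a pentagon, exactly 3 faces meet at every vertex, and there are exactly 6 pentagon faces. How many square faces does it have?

3

Let x be the number of squares; then F = 6 + x.
Edge–face incidences: 2E = 5·6 + 4·x = 30 + 4x.
Every vertex has degree 3, so 3V = 2E.
Euler: V − E + F = 2 ⇒ (2E)/3 − E + (6 + x) = 2.
Multiply by 6: 2·(2E) − 3·(2E) + 6·(6 + x) = 12, i.e. 36 + 6x − (30 + 4x) = 12.
Collecting terms: 2x + 6 = 12, so 2x = 6, so x = 3.
Then 2E = 30 + 4·3 = 42, so E = 21, V = 2E/3 = 14, F = 6 + 3 = 9.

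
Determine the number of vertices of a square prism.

A prism on an n-gon has two n-gon bases and n rectangular sides: V = 2·4 = 8, E = 3·4 = 12, F = 4 + 2 = 6.

8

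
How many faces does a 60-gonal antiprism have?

An antiprism on an n-gon has two n-gon caps and 2n triangles: V = 2·60 = 120, E = 4·60 = 240, F = 2·60 + 2 = 122.

122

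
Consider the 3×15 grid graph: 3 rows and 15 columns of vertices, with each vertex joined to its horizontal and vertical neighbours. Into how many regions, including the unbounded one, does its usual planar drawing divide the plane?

29

The grid has V = 3·15 = 45 vertices and E = 3·14 + 15·2 = 72 edges.
F = 2 − V + E = 2 − 45 + 72 = 29.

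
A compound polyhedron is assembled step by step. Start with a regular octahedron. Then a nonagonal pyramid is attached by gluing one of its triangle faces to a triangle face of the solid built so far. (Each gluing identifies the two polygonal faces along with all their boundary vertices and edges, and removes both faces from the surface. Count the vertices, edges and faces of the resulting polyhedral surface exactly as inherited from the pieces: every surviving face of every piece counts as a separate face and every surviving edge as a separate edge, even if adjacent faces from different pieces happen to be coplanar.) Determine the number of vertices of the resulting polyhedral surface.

13

A regular octahedron: V=6, E=12, F=8.
Attach a nonagonal pyramid (V=10, E=18, F=10) along a 3-gon: merge 3 vertices and 3 edges, delete both glued faces → V=13, E=27, F=16.
Check: V − E + F = 13 − 27 + 16 = 2.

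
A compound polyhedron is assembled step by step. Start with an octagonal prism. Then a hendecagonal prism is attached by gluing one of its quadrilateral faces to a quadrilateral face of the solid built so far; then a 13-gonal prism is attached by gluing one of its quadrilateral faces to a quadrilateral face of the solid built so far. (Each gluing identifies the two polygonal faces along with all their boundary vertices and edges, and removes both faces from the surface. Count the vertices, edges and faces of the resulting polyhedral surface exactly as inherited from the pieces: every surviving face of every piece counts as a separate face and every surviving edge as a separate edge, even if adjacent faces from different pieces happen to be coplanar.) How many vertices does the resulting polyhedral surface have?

56

An octagonal prism: V=16, E=24, F=10.
Attach a hendecagonal prism (V=22, E=33, F=13) along a 4-gon: merge 4 vertices and 4 edges, delete both glued faces → V=34, E=53, F=21.
Attach a 13-gonal prism (V=26, E=39, F=15) along a 4-gon: merge 4 vertices and 4 edges, delete both glued faces → V=56, E=88, F=34.
Check: V − E + F = 56 − 88 + 34 = 2.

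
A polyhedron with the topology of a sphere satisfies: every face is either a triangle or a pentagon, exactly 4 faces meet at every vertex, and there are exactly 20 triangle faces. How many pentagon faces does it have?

Let x be the number of pentagons; then F = 20 + x.
Edge–face incidences: 2E = 3·20 + 5·x = 60 + 5x.
Every vertex has degree 4, so 4V = 2E.
Euler: V − E + F = 2 ⇒ (2E)/4 − E + (20 + x) = 2.
Multiply by 8: 2·(2E) − 4·(2E) + 8·(20 + x) = 16, i.e. 160 + 8x − 2·(60 + 5x) = 16.
Collecting terms: −2x + 40 = 16, so −2x = −24, so x = 12.
Then 2E = 60 + 5·12 = 120, so E = 60, V = 2E/4 = 30, F = 20 + 12 = 32.

12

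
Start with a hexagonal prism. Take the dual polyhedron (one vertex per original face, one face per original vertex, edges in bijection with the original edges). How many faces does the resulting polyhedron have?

The base solid has V = 12, E = 18, F = 8.
The dual swaps V and F and preserves E: V′ = F = 8, E′ = E = 18, F′ = V = 12.

12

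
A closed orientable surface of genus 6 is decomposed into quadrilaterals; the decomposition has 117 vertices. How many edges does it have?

254

χ = 2 − 2·6 = -10, and every face is a square so 4F = 2E.
V − E + F = -10 with E = 4F/2 gives 117 − (4/2 − 1)·F = -10, so F = 127 and E = 254.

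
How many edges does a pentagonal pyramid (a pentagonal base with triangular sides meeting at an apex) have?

10

A pyramid on an n-gon base has one n-gon and n triangles: V = 5 + 1 = 6, E = 2·5 = 10, F = 5 + 1 = 6.
Check: V − E + F = 6 − 10 + 6 = 2.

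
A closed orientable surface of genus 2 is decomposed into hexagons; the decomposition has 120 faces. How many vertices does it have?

χ = 2 − 2·2 = -2, and every face is a hexagon so 6F = 2E.
E = 6·120/2 = 360. Then V = -2 + E − F = -2 + 360 − 120 = 238.

238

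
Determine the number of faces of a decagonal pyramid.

11

A pyramid on an n-gon base has one n-gon and n triangles: V = 10 + 1 = 11, E = 2·10 = 20, F = 10 + 1 = 11.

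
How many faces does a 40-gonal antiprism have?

An antiprism on an n-gon has two n-gon caps and 2n triangles: V = 2·40 = 80, E = 4·40 = 160, F = 2·40 + 2 = 82.
Check: V − E + F = 80 − 160 + 82 = 2.

82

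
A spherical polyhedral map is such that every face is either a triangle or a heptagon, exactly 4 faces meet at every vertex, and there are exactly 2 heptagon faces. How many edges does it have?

28

Let x be the number of triangles; then F = 2 + x.
Edge–face incidences: 2E = 7·2 + 3·x = 14 + 3x.
Every vertex has degree 4, so 4V = 2E.
Euler: V − E + F = 2 ⇒ (2E)/4 − E + (2 + x) = 2.
Multiply by 8: 2·(2E) − 4·(2E) + 8·(2 + x) = 16, i.e. 16 + 8x − 2·(14 + 3x) = 16.
Collecting terms: 2x − 12 = 16, so 2x = 28, so x = 14.
Then 2E = 14 + 3·14 = 56, so E = 28, V = 2E/4 = 14, F = 2 + 14 = 16.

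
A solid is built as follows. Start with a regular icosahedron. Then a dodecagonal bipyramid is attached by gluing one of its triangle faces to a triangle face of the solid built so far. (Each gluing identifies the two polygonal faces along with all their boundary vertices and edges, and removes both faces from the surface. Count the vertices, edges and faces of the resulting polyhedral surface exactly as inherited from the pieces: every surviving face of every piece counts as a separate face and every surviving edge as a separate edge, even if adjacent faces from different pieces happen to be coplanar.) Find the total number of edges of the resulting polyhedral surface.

63

A regular icosahedron: V=12, E=30, F=20.
Attach a dodecagonal bipyramid (V=14, E=36, F=24) along a 3-gon: merge 3 vertices and 3 edges, delete both glued faces → V=23, E=63, F=42.
Check: V − E + F = 23 − 63 + 42 = 2.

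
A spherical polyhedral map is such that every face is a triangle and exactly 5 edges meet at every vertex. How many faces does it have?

20

Each face has 3 edges and each edge borders two faces, so 2E = 3F.
Each vertex has degree 5, so 5V = 2E and hence V = 3F/5.
Euler: V − E + F = 2 ⇒ (3F/5) − (3F/2) + F = 2.
Multiply by 10: (6 − 15 + 10)F = 20, i.e. 1F = 20.
So F = 20, E = 3·20/2 = 30, V = 3·20/5 = 12.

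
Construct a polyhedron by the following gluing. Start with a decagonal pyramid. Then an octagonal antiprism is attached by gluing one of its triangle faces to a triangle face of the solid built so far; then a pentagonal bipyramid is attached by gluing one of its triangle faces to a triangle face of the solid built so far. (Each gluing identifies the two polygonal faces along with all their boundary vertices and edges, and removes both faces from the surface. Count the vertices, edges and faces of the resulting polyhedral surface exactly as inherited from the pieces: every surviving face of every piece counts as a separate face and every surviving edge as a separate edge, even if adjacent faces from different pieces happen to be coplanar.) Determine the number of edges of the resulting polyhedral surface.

61

A decagonal pyramid: V=11, E=20, F=11.
Attach an octagonal antiprism (V=16, E=32, F=18) along a 3-gon: merge 3 vertices and 3 edges, delete both glued faces → V=24, E=49, F=27.
Attach a pentagonal bipyramid (V=7, E=15, F=10) along a 3-gon: merge 3 vertices and 3 edges, delete both glued faces → V=28, E=61, F=35.
Check: V − E + F = 28 − 61 + 35 = 2.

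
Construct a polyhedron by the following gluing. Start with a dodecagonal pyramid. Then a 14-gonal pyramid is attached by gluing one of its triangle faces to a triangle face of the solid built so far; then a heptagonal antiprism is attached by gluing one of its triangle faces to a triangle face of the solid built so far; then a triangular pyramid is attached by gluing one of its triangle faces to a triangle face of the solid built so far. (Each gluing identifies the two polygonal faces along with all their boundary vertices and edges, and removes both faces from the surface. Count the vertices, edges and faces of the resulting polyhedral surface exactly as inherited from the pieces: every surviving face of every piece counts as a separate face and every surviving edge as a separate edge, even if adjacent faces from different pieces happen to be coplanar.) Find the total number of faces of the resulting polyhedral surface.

42

A dodecagonal pyramid: V=13, E=24, F=13.
Attach a 14-gonal pyramid (V=15, E=28, F=15) along a 3-gon: merge 3 vertices and 3 edges, delete both glued faces → V=25, E=49, F=26.
Attach a heptagonal antiprism (V=14, E=28, F=16) along a 3-gon: merge 3 vertices and 3 edges, delete both glued faces → V=36, E=74, F=40.
Attach a triangular pyramid (V=4, E=6, F=4) along a 3-gon: merge 3 vertices and 3 edges, delete both glued faces → V=37, E=77, F=42.
Check: V − E + F = 37 − 77 + 42 = 2.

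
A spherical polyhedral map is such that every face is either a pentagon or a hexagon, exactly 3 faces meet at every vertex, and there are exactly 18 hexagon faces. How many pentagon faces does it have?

12

Let x be the number of pentagons; then F = 18 + x.
Edge–face incidences: 2E = 6·18 + 5·x = 108 + 5x.
Every vertex has degree 3, so 3V = 2E.
Euler: V − E + F = 2 ⇒ (2E)/3 − E + (18 + x) = 2.
Multiply by 6: 2·(2E) − 3·(2E) + 6·(18 + x) = 12, i.e. 108 + 6x − (108 + 5x) = 12.
Collecting terms: x = 12.
Then 2E = 108 + 5·12 = 168, so E = 84, V = 2E/3 = 56, F = 18 + 12 = 30.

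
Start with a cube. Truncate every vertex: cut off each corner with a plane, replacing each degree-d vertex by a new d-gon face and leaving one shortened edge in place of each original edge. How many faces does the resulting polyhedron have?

14

The base solid has V = 8, E = 12, F = 6.
Truncation replaces each original edge-end by a new vertex, so V′ = 2E = 24.
Each original edge survives, and each old vertex of degree d contributes d new edges; summing degrees gives Σd = 2E, so E′ = E + 2E = 3E = 36.
Each original face survives and each original vertex becomes one new face: F′ = F + V = 14.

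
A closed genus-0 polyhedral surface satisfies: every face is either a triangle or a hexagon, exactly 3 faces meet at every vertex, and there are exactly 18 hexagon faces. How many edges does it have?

Let x be the number of triangles; then F = 18 + x.
Edge–face incidences: 2E = 6·18 + 3·x = 108 + 3x.
Every vertex has degree 3, so 3V = 2E.
Euler: V − E + F = 2 ⇒ (2E)/3 − E + (18 + x) = 2.
Multiply by 6: 2·(2E) − 3·(2E) + 6·(18 + x) = 12, i.e. 108 + 6x − (108 + 3x) = 12.
Collecting terms: 3x = 12, so x = 4.
Then 2E = 108 + 3·4 = 120, so E = 60, V = 2E/3 = 40, F = 18 + 4 = 22.

60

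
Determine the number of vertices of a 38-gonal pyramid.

39

A pyramid on an n-gon base has one n-gon and n triangles: V = 38 + 1 = 39, E = 2·38 = 76, F = 38 + 1 = 39.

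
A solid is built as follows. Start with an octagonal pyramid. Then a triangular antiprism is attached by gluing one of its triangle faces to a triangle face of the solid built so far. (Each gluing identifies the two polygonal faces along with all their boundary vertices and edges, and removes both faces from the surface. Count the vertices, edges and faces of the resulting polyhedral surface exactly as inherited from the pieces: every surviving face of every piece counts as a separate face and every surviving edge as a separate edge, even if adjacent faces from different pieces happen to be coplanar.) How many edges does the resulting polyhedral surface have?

25

An octagonal pyramid: V=9, E=16, F=9.
Attach a triangular antiprism (V=6, E=12, F=8) along a 3-gon: merge 3 vertices and 3 edges, delete both glued faces → V=12, E=25, F=15.
Check: V − E + F = 12 − 25 + 15 = 2.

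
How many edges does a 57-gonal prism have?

A prism on an n-gon has two n-gon bases and n rectangular sides: V = 2·57 = 114, E = 3·57 = 171, F = 57 + 2 = 59.

171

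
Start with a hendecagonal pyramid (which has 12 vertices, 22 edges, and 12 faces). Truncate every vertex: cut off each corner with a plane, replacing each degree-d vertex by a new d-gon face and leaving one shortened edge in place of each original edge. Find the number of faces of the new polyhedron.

Truncation replaces each original edge-end by a new vertex, so V′ = 2E = 44.
Each original edge survives, and each old vertex of degree d contributes d new edges; summing degrees gives Σd = 2E, so E′ = E + 2E = 3E = 66.
Each original face survives and each original vertex becomes one new face: F′ = F + V = 24.

24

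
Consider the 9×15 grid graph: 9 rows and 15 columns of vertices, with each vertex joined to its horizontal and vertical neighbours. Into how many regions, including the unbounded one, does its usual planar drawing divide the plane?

113

The grid has V = 9·15 = 135 vertices and E = 9·14 + 15·8 = 246 edges.
F = 2 − V + E = 2 − 135 + 246 = 113.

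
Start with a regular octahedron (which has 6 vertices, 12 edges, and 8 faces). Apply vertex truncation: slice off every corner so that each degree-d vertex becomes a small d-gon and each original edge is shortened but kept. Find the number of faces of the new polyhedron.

Truncation replaces each original edge-end by a new vertex, so V′ = 2E = 24.
Each original edge survives, and each old vertex of degree d contributes d new edges; summing degrees gives Σd = 2E, so E′ = E + 2E = 3E = 36.
Each original face survives and each original vertex becomes one new face: F′ = F + V = 14.

14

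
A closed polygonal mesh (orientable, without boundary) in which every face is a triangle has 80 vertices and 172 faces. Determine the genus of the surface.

4

Every face is a triangle, so 2E = 3·172 = 516, giving E = 258.
χ = V − E + F = 80 − 258 + 172 = -6.
For a closed orientable surface χ = 2 − 2g, so g = (2 − (-6))/2 = 4.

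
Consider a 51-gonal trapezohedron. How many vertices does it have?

104

The n-trapezohedron (dual of the n-antiprism) has V = 2·51 + 2 = 104, E = 4·51 = 204, F = 2·51 = 102.
Check: V − E + F = 104 − 204 + 102 = 2.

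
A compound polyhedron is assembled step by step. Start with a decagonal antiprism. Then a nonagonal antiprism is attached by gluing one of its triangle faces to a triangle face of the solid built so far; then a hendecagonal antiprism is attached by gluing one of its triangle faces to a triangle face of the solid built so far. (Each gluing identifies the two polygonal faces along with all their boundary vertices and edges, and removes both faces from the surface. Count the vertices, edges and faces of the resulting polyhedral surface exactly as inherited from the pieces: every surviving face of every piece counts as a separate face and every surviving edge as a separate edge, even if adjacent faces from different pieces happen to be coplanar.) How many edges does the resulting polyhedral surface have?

114

A decagonal antiprism: V=20, E=40, F=22.
Attach a nonagonal antiprism (V=18, E=36, F=20) along a 3-gon: merge 3 vertices and 3 edges, delete both glued faces → V=35, E=73, F=40.
Attach a hendecagonal antiprism (V=22, E=44, F=24) along a 3-gon: merge 3 vertices and 3 edges, delete both glued faces → V=54, E=114, F=62.
Check: V − E + F = 54 − 114 + 62 = 2.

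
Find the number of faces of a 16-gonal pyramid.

17

A pyramid on an n-gon base has one n-gon and n triangles: V = 16 + 1 = 17, E = 2·16 = 32, F = 16 + 1 = 17.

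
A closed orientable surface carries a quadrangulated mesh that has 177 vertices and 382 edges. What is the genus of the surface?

8

Every face is a square and each edge borders two faces, so 4F = 2·382, giving F = 191.
χ = V − E + F = 177 − 382 + 191 = -14.
For a closed orientable surface χ = 2 − 2g, so g = (2 − (-14))/2 = 8.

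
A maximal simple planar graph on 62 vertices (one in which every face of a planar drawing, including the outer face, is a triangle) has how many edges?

180

In a plane triangulation 3F = 2E and V − E + F = 2, so E = 3V − 6 = 3·62 − 6 = 180.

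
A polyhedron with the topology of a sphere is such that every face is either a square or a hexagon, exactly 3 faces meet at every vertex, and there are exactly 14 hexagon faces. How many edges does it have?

54

Let x be the number of squares; then F = 14 + x.
Edge–face incidences: 2E = 6·14 + 4·x = 84 + 4x.
Every vertex has degree 3, so 3V = 2E.
Euler: V − E + F = 2 ⇒ (2E)/3 − E + (14 + x) = 2.
Multiply by 6: 2·(2E) − 3·(2E) + 6·(14 + x) = 12, i.e. 84 + 6x − (84 + 4x) = 12.
Collecting terms: 2x = 12, so x = 6.
Then 2E = 84 + 4·6 = 108, so E = 54, V = 2E/3 = 36, F = 14 + 6 = 20.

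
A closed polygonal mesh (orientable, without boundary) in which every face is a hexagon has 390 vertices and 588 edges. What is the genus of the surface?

Every face is a hexagon and each edge borders two faces, so 6F = 2·588, giving F = 196.
χ = V − E + F = 390 − 588 + 196 = -2.
For a closed orientable surface χ = 2 − 2g, so g = (2 − (-2))/2 = 2.

2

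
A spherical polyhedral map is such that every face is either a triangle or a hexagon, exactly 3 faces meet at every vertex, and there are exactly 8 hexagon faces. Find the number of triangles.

Let x be the number of triangles; then F = 8 + x.
Edge–face incidences: 2E = 6·8 + 3·x = 48 + 3x.
Every vertex has degree 3, so 3V = 2E.
Euler: V − E + F = 2 ⇒ (2E)/3 − E + (8 + x) = 2.
Multiply by 6: 2·(2E) − 3·(2E) + 6·(8 + x) = 12, i.e. 48 + 6x − (48 + 3x) = 12.
Collecting terms: 3x = 12, so x = 4.
Then 2E = 48 + 3·4 = 60, so E = 30, V = 2E/3 = 20, F = 8 + 4 = 12.

4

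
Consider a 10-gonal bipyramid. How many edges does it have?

30

A bipyramid over an n-gon has 2n triangular faces and n + 2 vertices: V = 10 + 2 = 12, E = 3·10 = 30, F = 2·10 = 20.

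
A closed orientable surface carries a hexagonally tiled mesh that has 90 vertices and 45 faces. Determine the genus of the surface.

Every face is a hexagon, so 2E = 6·45 = 270, giving E = 135.
χ = V − E + F = 90 − 135 + 45 = 0.
For a closed orientable surface χ = 2 − 2g, so g = (2 − (0))/2 = 1.

1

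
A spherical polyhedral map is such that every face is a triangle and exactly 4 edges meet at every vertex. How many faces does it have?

8

Each face has 3 edges and each edge borders two faces, so 2E = 3F.
Each vertex has degree 4, so 4V = 2E and hence V = 3F/4.
Euler: V − E + F = 2 ⇒ (3F/4) − (3F/2) + F = 2.
Multiply by 8: (6 − 12 + 8)F = 16, i.e. 2F = 16.
So F = 8, E = 3·8/2 = 12, V = 3·8/4 = 6.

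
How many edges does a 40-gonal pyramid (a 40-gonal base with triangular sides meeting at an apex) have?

A pyramid on an n-gon base has one n-gon and n triangles: V = 40 + 1 = 41, E = 2·40 = 80, F = 40 + 1 = 41.
Check: V − E + F = 41 − 80 + 41 = 2.

80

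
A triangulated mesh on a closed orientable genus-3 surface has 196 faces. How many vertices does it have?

χ = 2 − 2·3 = -4, and every face is a triangle so 3F = 2E.
E = 3·196/2 = 294. Then V = -4 + E − F = -4 + 294 − 196 = 94.

94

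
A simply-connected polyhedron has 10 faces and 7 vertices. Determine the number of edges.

15

Here V − E + F = 2.
E = V + F − (2) = 7 + 10 − (2) = 15.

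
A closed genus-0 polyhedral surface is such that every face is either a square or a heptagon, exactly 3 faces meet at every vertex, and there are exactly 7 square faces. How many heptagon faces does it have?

2

Let x be the number of heptagons; then F = 7 + x.
Edge–face incidences: 2E = 4·7 + 7·x = 28 + 7x.
Every vertex has degree 3, so 3V = 2E.
Euler: V − E + F = 2 ⇒ (2E)/3 − E + (7 + x) = 2.
Multiply by 6: 2·(2E) − 3·(2E) + 6·(7 + x) = 12, i.e. 42 + 6x − (28 + 7x) = 12.
Collecting terms: −x + 14 = 12, so −x = −2, so x = 2.
Then 2E = 28 + 7·2 = 42, so E = 21, V = 2E/3 = 14, F = 7 + 2 = 9.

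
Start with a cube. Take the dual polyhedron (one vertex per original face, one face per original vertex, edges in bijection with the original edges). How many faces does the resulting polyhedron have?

8

The base solid has V = 8, E = 12, F = 6.
The dual swaps V and F and preserves E: V′ = F = 6, E′ = E = 12, F′ = V = 8.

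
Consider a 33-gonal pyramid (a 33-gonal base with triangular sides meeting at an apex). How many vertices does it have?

A pyramid on an n-gon base has one n-gon and n triangles: V = 33 + 1 = 34, E = 2·33 = 66, F = 33 + 1 = 34.

34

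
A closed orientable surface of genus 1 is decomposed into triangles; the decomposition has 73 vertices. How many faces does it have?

146

χ = 2 − 2·1 = 0, and every face is a triangle so 3F = 2E.
V − E + F = 0 with E = 3F/2 gives 73 − (3/2 − 1)·F = 0, so F = 146 and E = 219.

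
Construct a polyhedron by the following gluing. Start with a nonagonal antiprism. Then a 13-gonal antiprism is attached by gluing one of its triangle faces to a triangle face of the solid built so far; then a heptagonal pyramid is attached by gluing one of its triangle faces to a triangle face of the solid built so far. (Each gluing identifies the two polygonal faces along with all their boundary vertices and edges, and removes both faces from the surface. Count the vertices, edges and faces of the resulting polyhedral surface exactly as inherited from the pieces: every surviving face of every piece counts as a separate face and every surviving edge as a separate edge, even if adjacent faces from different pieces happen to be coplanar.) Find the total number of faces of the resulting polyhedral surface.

A nonagonal antiprism: V=18, E=36, F=20.
Attach a 13-gonal antiprism (V=26, E=52, F=28) along a 3-gon: merge 3 vertices and 3 edges, delete both glued faces → V=41, E=85, F=46.
Attach a heptagonal pyramid (V=8, E=14, F=8) along a 3-gon: merge 3 vertices and 3 edges, delete both glued faces → V=46, E=96, F=52.
Check: V − E + F = 46 − 96 + 52 = 2.

52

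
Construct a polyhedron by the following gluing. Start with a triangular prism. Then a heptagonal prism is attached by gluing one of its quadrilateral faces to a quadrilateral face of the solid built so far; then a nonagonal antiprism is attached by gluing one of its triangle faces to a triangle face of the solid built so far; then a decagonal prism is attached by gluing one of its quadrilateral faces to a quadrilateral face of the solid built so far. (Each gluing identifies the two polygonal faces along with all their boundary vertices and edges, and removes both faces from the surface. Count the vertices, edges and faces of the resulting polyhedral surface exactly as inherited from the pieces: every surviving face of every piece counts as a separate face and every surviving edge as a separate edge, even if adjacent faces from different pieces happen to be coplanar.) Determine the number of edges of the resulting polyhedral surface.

85

A triangular prism: V=6, E=9, F=5.
Attach a heptagonal prism (V=14, E=21, F=9) along a 4-gon: merge 4 vertices and 4 edges, delete both glued faces → V=16, E=26, F=12.
Attach a nonagonal antiprism (V=18, E=36, F=20) along a 3-gon: merge 3 vertices and 3 edges, delete both glued faces → V=31, E=59, F=30.
Attach a decagonal prism (V=20, E=30, F=12) along a 4-gon: merge 4 vertices and 4 edges, delete both glued faces → V=47, E=85, F=40.
Check: V − E + F = 47 − 85 + 40 = 2.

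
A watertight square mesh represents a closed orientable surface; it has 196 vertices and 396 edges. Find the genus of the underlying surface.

Every face is a square and each edge borders two faces, so 4F = 2·396, giving F = 198.
χ = V − E + F = 196 − 396 + 198 = -2.
For a closed orientable surface χ = 2 − 2g, so g = (2 − (-2))/2 = 2.

2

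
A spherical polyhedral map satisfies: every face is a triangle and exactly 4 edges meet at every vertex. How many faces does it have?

Each face has 3 edges and each edge borders two faces, so 2E = 3F.
Each vertex has degree 4, so 4V = 2E and hence V = 3F/4.
Euler: V − E + F = 2 ⇒ (3F/4) − (3F/2) + F = 2.
Multiply by 8: (6 − 12 + 8)F = 16, i.e. 2F = 16.
So F = 8, E = 3·8/2 = 12, V = 3·8/4 = 6.

8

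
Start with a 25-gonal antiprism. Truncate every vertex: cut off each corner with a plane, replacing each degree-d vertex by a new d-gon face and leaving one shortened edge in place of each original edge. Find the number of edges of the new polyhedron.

The base solid has V = 50, E = 100, F = 52.
Truncation replaces each original edge-end by a new vertex, so V′ = 2E = 200.
Each original edge survives, and each old vertex of degree d contributes d new edges; summing degrees gives Σd = 2E, so E′ = E + 2E = 3E = 300.
Each original face survives and each original vertex becomes one new face: F′ = F + V = 102.

300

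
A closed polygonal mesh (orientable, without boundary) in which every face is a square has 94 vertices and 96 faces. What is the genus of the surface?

2

Every face is a square, so 2E = 4·96 = 384, giving E = 192.
χ = V − E + F = 94 − 192 + 96 = -2.
For a closed orientable surface χ = 2 − 2g, so g = (2 − (-2))/2 = 2.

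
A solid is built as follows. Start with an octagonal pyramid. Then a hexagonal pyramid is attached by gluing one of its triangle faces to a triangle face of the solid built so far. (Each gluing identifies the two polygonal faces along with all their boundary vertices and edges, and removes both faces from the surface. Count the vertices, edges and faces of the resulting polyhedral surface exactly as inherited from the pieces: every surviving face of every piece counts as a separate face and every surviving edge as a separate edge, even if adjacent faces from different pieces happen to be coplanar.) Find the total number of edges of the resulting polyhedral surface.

An octagonal pyramid: V=9, E=16, F=9.
Attach a hexagonal pyramid (V=7, E=12, F=7) along a 3-gon: merge 3 vertices and 3 edges, delete both glued faces → V=13, E=25, F=14.
Check: V − E + F = 13 − 25 + 14 = 2.

25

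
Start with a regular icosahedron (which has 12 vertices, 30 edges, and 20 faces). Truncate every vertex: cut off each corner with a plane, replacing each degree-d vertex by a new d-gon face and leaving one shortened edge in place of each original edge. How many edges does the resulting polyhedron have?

90

Truncation replaces each original edge-end by a new vertex, so V′ = 2E = 60.
Each original edge survives, and each old vertex of degree d contributes d new edges; summing degrees gives Σd = 2E, so E′ = E + 2E = 3E = 90.
Each original face survives and each original vertex becomes one new face: F′ = F + V = 32.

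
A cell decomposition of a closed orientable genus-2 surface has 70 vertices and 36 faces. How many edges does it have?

For a closed orientable surface of genus 2, χ = 2 − 2·2 = -2.
E = V + F − (-2) = 70 + 36 − (-2) = 108.

108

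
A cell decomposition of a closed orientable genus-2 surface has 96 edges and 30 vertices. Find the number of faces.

64

For a closed orientable surface of genus 2, χ = 2 − 2·2 = -2.
F = -2 − V + E = -2 − 30 + 96 = 64.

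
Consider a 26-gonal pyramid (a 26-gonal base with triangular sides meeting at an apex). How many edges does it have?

A pyramid on an n-gon base has one n-gon and n triangles: V = 26 + 1 = 27, E = 2·26 = 52, F = 26 + 1 = 27.
Check: V − E + F = 27 − 52 + 27 = 2.

52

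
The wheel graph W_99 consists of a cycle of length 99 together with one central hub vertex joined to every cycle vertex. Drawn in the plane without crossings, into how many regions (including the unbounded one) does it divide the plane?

100

W_99 has V = 99 + 1 = 100 vertices and E = 2·99 = 198 edges.
By Euler's formula F = 2 − V + E = 2 − 100 + 198 = 100.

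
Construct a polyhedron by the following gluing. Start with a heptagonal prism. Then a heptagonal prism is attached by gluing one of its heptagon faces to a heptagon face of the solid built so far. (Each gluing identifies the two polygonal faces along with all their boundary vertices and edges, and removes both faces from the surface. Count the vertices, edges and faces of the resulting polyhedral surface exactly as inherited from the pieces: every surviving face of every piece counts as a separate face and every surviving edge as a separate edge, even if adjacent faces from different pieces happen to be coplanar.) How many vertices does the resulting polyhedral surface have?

A heptagonal prism: V=14, E=21, F=9.
Attach a heptagonal prism (V=14, E=21, F=9) along a 7-gon: merge 7 vertices and 7 edges, delete both glued faces → V=21, E=35, F=16.
Check: V − E + F = 21 − 35 + 16 = 2.

21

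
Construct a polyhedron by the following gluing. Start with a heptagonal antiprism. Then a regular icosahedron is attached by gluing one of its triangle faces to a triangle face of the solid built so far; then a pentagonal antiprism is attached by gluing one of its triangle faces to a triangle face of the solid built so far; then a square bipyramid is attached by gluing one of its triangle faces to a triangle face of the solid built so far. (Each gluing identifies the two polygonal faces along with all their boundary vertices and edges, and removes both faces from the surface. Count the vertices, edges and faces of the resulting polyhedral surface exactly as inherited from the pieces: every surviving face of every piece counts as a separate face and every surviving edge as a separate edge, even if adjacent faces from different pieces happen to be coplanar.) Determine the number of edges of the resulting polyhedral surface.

81

A heptagonal antiprism: V=14, E=28, F=16.
Attach a regular icosahedron (V=12, E=30, F=20) along a 3-gon: merge 3 vertices and 3 edges, delete both glued faces → V=23, E=55, F=34.
Attach a pentagonal antiprism (V=10, E=20, F=12) along a 3-gon: merge 3 vertices and 3 edges, delete both glued faces → V=30, E=72, F=44.
Attach a square bipyramid (V=6, E=12, F=8) along a 3-gon: merge 3 vertices and 3 edges, delete both glued faces → V=33, E=81, F=50.
Check: V − E + F = 33 − 81 + 50 = 2.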